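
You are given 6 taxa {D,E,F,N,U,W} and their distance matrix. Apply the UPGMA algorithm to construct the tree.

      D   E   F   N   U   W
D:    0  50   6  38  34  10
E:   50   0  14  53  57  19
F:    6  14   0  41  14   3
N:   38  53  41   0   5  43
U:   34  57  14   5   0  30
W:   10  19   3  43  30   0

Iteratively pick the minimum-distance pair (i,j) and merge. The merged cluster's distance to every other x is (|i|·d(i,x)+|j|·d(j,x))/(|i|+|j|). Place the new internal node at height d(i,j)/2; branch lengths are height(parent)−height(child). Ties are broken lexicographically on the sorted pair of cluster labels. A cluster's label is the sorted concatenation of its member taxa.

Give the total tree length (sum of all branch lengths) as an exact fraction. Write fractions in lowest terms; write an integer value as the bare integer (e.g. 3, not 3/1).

1. join F+W (d=3) ⇒ FW; edges |F|=3/2, |W|=3/2
  updated: d(D,FW)=8, d(E,FW)=33/2, d(FW,N)=42, d(FW,U)=22
2. join N+U (d=5) ⇒ NU; edges |N|=5/2, |U|=5/2
  updated: d(D,NU)=36, d(E,NU)=55, d(FW,NU)=32
3. join D+FW (d=8) ⇒ DFW; edges |D|=4, |FW|=5/2
  updated: d(DFW,E)=83/3, d(DFW,NU)=100/3
4. join DFW+E (d=83/3) ⇒ DEFW; edges |DFW|=59/6, |E|=83/6
  updated: d(DEFW,NU)=155/4
5. join DEFW+NU (d=155/4) ⇒ DEFNUW; edges |DEFW|=133/24, |NU|=135/8
final tree: (((D:4,(F:3/2,W:3/2):5/2):59/6,E:83/6):133/24,(N:5/2,U:5/2):135/8)
total length: 727/12

727/12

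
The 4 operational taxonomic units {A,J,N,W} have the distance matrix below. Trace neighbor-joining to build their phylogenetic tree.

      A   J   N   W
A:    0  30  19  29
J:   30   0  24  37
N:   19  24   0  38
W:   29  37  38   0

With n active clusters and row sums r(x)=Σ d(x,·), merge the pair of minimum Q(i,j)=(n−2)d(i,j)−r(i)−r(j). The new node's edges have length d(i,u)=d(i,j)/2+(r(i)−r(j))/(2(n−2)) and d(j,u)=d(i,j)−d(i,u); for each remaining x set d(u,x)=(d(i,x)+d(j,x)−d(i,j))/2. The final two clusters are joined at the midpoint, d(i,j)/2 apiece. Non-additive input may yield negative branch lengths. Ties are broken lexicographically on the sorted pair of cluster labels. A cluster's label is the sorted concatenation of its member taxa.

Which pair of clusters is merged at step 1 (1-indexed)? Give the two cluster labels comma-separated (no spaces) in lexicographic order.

A,W

step 1: merge (A,W) at d=29, Q=-124; branch lengths A→8, W→21; new cluster AW
  updated: d(AW,J)=19, d(AW,N)=14
step 2: merge (AW,J) at d=19, Q=-57; branch lengths AW→9/2, J→29/2; new cluster AJW
  updated: d(AJW,N)=19/2
step 3: merge (AJW,N) at d=19/2; branch lengths AJW→19/4, N→19/4; new cluster AJNW
final tree: (((A:8,W:21):9/2,J:29/2):19/4,N:19/4)
total length: 115/2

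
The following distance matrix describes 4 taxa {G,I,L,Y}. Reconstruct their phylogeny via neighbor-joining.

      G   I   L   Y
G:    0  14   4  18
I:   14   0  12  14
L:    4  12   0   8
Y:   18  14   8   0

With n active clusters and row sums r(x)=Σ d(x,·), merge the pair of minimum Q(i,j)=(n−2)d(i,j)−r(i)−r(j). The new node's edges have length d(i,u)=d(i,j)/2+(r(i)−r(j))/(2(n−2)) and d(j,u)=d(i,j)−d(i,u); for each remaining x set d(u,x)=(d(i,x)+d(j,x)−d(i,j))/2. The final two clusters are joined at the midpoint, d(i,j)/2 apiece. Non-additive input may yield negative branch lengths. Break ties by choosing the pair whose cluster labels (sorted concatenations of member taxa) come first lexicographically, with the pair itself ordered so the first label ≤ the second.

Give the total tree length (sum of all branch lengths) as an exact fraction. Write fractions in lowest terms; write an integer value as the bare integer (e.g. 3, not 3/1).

22

1. join G+L (d=4, Q=-52) ⇒ GL; edges |G|=5, |L|=-1
  updated: d(GL,I)=11, d(GL,Y)=11
2. join GL+I (d=11, Q=-36) ⇒ GIL; edges |GL|=4, |I|=7
  updated: d(GIL,Y)=7
3. join GIL+Y (d=7) ⇒ GILY; edges |GIL|=7/2, |Y|=7/2
final tree: (((G:5,L:-1):4,I:7):7/2,Y:7/2)
total length: 22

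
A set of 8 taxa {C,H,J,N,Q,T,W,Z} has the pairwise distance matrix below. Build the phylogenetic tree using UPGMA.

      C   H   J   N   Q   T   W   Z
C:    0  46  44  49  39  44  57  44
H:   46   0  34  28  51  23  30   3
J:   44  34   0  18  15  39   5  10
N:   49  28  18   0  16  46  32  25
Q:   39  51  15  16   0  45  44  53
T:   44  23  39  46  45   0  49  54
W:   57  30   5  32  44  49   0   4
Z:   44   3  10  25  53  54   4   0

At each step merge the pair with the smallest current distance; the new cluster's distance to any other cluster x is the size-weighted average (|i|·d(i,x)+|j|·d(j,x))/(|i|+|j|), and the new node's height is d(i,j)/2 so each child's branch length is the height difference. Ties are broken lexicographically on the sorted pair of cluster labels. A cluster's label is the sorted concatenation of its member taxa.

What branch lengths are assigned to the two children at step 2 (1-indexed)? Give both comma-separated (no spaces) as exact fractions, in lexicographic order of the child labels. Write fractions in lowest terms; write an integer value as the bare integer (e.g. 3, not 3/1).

5/2,5/2

step 1: merge (H,Z) at d=3; branch lengths H→3/2, Z→3/2; new cluster HZ
  updated: d(C,HZ)=45, d(HZ,J)=22, d(HZ,N)=53/2, d(HZ,Q)=52, d(HZ,T)=77/2, d(HZ,W)=17
step 2: merge (J,W) at d=5; branch lengths J→5/2, W→5/2; new cluster JW
  updated: d(C,JW)=101/2, d(HZ,JW)=39/2, d(JW,N)=25, d(JW,Q)=59/2, d(JW,T)=44
step 3: merge (N,Q) at d=16; branch lengths N→8, Q→8; new cluster NQ
  updated: d(C,NQ)=44, d(HZ,NQ)=157/4, d(JW,NQ)=109/4, d(NQ,T)=91/2
step 4: merge (HZ,JW) at d=39/2; branch lengths HZ→33/4, JW→29/4; new cluster HJWZ
  updated: d(C,HJWZ)=191/4, d(HJWZ,NQ)=133/4, d(HJWZ,T)=165/4
step 5: merge (HJWZ,NQ) at d=133/4; branch lengths HJWZ→55/8, NQ→69/8; new cluster HJNQWZ
  updated: d(C,HJNQWZ)=93/2, d(HJNQWZ,T)=128/3
step 6: merge (HJNQWZ,T) at d=128/3; branch lengths HJNQWZ→113/24, T→64/3; new cluster HJNQTWZ
  updated: d(C,HJNQTWZ)=323/7
step 7: merge (C,HJNQTWZ) at d=323/7; branch lengths C→323/14, HJNQTWZ→73/42; new cluster CHJNQTWZ
final tree: (C:323/14,((((H:3/2,Z:3/2):33/4,(J:5/2,W:5/2):29/4):55/8,(N:8,Q:8):69/8):113/24,T:64/3):73/42)
total length: 17783/168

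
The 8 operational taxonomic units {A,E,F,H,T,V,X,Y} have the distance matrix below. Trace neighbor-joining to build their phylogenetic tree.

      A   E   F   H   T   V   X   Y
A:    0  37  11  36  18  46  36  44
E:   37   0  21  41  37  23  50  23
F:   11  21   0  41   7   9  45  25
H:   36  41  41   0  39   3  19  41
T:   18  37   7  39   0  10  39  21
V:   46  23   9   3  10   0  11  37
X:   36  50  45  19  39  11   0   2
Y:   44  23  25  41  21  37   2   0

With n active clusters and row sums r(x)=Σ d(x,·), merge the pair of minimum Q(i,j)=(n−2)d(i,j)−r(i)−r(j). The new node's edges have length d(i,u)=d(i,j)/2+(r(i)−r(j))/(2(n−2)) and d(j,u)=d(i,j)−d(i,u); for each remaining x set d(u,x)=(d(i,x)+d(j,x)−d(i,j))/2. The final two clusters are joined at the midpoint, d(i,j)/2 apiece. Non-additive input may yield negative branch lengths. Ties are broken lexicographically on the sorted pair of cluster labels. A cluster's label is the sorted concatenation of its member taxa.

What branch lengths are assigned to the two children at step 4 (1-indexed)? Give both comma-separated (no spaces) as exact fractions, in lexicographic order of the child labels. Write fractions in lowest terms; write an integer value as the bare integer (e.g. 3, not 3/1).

1. join X+Y (d=2, Q=-383) ⇒ XY; edges |X|=7/4, |Y|=1/4
  updated: d(A,XY)=39, d(E,XY)=71/2, d(F,XY)=34, d(H,XY)=29, d(T,XY)=29, d(V,XY)=23
2. join H+V (d=3, Q=-288) ⇒ HV; edges |H|=9, |V|=-6
  updated: d(A,HV)=79/2, d(E,HV)=61/2, d(F,HV)=47/2, d(HV,T)=23, d(HV,XY)=49/2
3. join HV+XY (d=49/2, Q=-205) ⇒ HVXY; edges |HV|=77/8, |XY|=119/8
  updated: d(A,HVXY)=27, d(E,HVXY)=83/4, d(F,HVXY)=33/2, d(HVXY,T)=55/4
4. join E+HVXY (d=83/4, Q=-263/2) ⇒ EHVXY; edges |E|=50/3, |HVXY|=49/12
  updated: d(A,EHVXY)=173/8, d(EHVXY,F)=67/8, d(EHVXY,T)=15
5. join A+F (d=11, Q=-55) ⇒ AF; edges |A|=185/16, |F|=-9/16
  updated: d(AF,EHVXY)=19/2, d(AF,T)=7
6. join AF+EHVXY (d=19/2, Q=-63/2) ⇒ AEFHVXY; edges |AF|=3/4, |EHVXY|=35/4
  updated: d(AEFHVXY,T)=25/4
7. join AEFHVXY+T (d=25/4) ⇒ AEFHTVXY; edges |AEFHVXY|=25/8, |T|=25/8
final tree: (((A:185/16,F:-9/16):3/4,(E:50/3,((H:9,V:-6):77/8,(X:7/4,Y:1/4):119/8):49/12):35/4):25/8,T:25/8)
total length: 77

50/3,49/12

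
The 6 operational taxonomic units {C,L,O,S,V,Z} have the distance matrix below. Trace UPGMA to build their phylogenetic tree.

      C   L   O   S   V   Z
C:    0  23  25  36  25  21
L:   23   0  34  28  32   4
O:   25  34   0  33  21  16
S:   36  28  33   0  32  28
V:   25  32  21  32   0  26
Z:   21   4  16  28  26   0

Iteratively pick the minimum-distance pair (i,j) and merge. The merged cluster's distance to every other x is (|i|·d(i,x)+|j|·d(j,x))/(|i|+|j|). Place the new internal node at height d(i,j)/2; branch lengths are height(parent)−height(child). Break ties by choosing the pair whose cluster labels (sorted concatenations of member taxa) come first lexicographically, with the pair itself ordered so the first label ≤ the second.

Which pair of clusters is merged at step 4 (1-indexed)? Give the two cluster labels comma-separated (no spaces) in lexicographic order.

CLZ,OV

step 1: merge (L,Z) at d=4; branch lengths L→2, Z→2; new cluster LZ
  updated: d(C,LZ)=22, d(LZ,O)=25, d(LZ,S)=28, d(LZ,V)=29
step 2: merge (O,V) at d=21; branch lengths O→21/2, V→21/2; new cluster OV
  updated: d(C,OV)=25, d(LZ,OV)=27, d(OV,S)=65/2
step 3: merge (C,LZ) at d=22; branch lengths C→11, LZ→9; new cluster CLZ
  updated: d(CLZ,OV)=79/3, d(CLZ,S)=92/3
step 4: merge (CLZ,OV) at d=79/3; branch lengths CLZ→13/6, OV→8/3; new cluster CLOVZ
  updated: d(CLOVZ,S)=157/5
step 5: merge (CLOVZ,S) at d=157/5; branch lengths CLOVZ→38/15, S→157/10; new cluster CLOSVZ
final tree: (((C:11,(L:2,Z:2):9):13/6,(O:21/2,V:21/2):8/3):38/15,S:157/10)
total length: 1021/15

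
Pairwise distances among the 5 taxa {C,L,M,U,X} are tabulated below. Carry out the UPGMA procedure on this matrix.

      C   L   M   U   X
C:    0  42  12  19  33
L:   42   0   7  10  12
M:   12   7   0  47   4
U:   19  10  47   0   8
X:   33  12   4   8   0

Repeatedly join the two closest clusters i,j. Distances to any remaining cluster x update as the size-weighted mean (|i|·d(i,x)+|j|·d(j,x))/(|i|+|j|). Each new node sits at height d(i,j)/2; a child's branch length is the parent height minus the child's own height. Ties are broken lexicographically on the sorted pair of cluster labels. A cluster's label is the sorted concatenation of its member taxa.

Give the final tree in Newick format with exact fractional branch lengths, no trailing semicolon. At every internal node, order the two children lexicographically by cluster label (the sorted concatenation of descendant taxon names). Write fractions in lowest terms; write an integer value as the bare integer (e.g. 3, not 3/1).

step 1: merge (M,X) at d=4; branch lengths M→2, X→2; new cluster MX
  updated: d(C,MX)=45/2, d(L,MX)=19/2, d(MX,U)=55/2
step 2: merge (L,MX) at d=19/2; branch lengths L→19/4, MX→11/4; new cluster LMX
  updated: d(C,LMX)=29, d(LMX,U)=65/3
step 3: merge (C,U) at d=19; branch lengths C→19/2, U→19/2; new cluster CU
  updated: d(CU,LMX)=76/3
step 4: merge (CU,LMX) at d=76/3; branch lengths CU→19/6, LMX→95/12; new cluster CLMUX
final tree: ((C:19/2,U:19/2):19/6,(L:19/4,(M:2,X:2):11/4):95/12)
total length: 499/12

((C:19/2,U:19/2):19/6,(L:19/4,(M:2,X:2):11/4):95/12)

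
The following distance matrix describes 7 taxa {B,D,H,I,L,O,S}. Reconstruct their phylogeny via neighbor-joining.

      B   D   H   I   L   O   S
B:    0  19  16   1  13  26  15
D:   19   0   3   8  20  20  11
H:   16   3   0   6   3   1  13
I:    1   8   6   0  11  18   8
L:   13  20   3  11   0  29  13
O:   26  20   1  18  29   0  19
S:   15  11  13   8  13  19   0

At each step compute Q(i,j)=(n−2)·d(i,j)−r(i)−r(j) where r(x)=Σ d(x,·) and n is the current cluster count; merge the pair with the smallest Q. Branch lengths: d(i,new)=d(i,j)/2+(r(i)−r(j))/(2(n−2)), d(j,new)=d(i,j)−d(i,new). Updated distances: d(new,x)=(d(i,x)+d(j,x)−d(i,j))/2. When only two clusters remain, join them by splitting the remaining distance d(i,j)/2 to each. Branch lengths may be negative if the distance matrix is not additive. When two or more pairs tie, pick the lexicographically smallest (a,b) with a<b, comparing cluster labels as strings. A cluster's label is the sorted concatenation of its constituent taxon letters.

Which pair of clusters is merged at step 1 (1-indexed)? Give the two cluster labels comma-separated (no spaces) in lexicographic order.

H,O

iteration 1: select H,O (d=1, Q=-150); attach at lengths (-33/5, 38/5); label the merged cluster HO
  updated: d(B,HO)=41/2, d(D,HO)=11, d(HO,I)=23/2, d(HO,L)=31/2, d(HO,S)=31/2
iteration 2: select B,I (d=1, Q=-104); attach at lengths (33/8, -25/8); label the merged cluster BI
  updated: d(BI,D)=13, d(BI,HO)=31/2, d(BI,L)=23/2, d(BI,S)=11
iteration 3: select D,HO (d=11, Q=-159/2); attach at lengths (61/12, 71/12); label the merged cluster DHO
  updated: d(BI,DHO)=35/4, d(DHO,L)=49/4, d(DHO,S)=31/4
iteration 4: select BI,L (d=23/2, Q=-45); attach at lengths (35/8, 57/8); label the merged cluster BIL
  updated: d(BIL,DHO)=19/4, d(BIL,S)=25/4
iteration 5: select BIL,DHO (d=19/4, Q=-75/4); attach at lengths (13/8, 25/8); label the merged cluster BDHILO
  updated: d(BDHILO,S)=37/8
iteration 6: select BDHILO,S (d=37/8); attach at lengths (37/16, 37/16); label the merged cluster BDHILOS
final tree: ((((B:33/8,I:-25/8):35/8,L:57/8):13/8,(D:61/12,(H:-33/5,O:38/5):71/12):25/8):37/16,S:37/16)
total length: 271/8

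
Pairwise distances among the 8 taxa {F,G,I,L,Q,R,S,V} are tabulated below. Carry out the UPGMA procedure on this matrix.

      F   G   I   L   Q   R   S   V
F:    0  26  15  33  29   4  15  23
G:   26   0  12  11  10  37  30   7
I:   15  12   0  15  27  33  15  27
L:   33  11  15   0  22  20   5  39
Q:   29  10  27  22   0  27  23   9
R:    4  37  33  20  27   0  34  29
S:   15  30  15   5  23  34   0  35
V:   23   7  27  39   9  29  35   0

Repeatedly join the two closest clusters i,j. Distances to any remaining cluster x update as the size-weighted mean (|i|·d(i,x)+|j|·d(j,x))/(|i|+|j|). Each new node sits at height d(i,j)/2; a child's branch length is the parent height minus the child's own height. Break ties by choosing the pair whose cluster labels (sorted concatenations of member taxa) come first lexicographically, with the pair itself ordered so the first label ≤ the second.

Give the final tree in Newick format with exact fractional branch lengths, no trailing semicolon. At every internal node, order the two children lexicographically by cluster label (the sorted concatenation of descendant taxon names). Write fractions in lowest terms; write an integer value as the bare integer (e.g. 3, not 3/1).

(((F:2,R:2):21/2,(I:15/2,(L:5/2,S:5/2):5):5):11/15,((G:7/2,V:7/2):5/4,Q:19/4):509/60)

iteration 1: select F,R (d=4); attach at lengths (2, 2); label the merged cluster FR
  updated: d(FR,G)=63/2, d(FR,I)=24, d(FR,L)=53/2, d(FR,Q)=28, d(FR,S)=49/2, d(FR,V)=26
iteration 2: select L,S (d=5); attach at lengths (5/2, 5/2); label the merged cluster LS
  updated: d(FR,LS)=51/2, d(G,LS)=41/2, d(I,LS)=15, d(LS,Q)=45/2, d(LS,V)=37
iteration 3: select G,V (d=7); attach at lengths (7/2, 7/2); label the merged cluster GV
  updated: d(FR,GV)=115/4, d(GV,I)=39/2, d(GV,LS)=115/4, d(GV,Q)=19/2
iteration 4: select GV,Q (d=19/2); attach at lengths (5/4, 19/4); label the merged cluster GQV
  updated: d(FR,GQV)=57/2, d(GQV,I)=22, d(GQV,LS)=80/3
iteration 5: select I,LS (d=15); attach at lengths (15/2, 5); label the merged cluster ILS
  updated: d(FR,ILS)=25, d(GQV,ILS)=226/9
iteration 6: select FR,ILS (d=25); attach at lengths (21/2, 5); label the merged cluster FILRS
  updated: d(FILRS,GQV)=397/15
iteration 7: select FILRS,GQV (d=397/15); attach at lengths (11/15, 509/60); label the merged cluster FGILQRSV
final tree: (((F:2,R:2):21/2,(I:15/2,(L:5/2,S:5/2):5):5):11/15,((G:7/2,V:7/2):5/4,Q:19/4):509/60)
total length: 3553/60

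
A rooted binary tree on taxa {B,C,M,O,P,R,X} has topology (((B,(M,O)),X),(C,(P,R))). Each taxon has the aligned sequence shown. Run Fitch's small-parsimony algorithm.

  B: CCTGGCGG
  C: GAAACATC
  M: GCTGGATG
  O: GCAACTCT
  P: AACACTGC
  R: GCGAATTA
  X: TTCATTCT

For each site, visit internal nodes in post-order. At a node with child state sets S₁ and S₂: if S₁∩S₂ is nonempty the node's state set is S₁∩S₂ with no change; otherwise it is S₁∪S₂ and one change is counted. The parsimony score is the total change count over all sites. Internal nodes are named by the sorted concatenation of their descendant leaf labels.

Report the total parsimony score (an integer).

27

MO@0: {G} ∩ {G} = {G} (intersection, +0)
BMO@0: {C} ∪ {G} = {C,G} (union, +1)
BMOX@0: {C,G} ∪ {T} = {C,G,T} (union, +1)
PR@0: {A} ∪ {G} = {A,G} (union, +1)
CPR@0: {G} ∩ {A,G} = {G} (intersection, +0)
BCMOPRX@0: {C,G,T} ∩ {G} = {G} (intersection, +0)
MO@1: {C} ∩ {C} = {C} (intersection, +0)
BMO@1: {C} ∩ {C} = {C} (intersection, +0)
BMOX@1: {C} ∪ {T} = {C,T} (union, +1)
PR@1: {A} ∪ {C} = {A,C} (union, +1)
CPR@1: {A} ∩ {A,C} = {A} (intersection, +0)
BCMOPRX@1: {C,T} ∪ {A} = {A,C,T} (union, +1)
MO@2: {T} ∪ {A} = {A,T} (union, +1)
BMO@2: {T} ∩ {A,T} = {T} (intersection, +0)
BMOX@2: {T} ∪ {C} = {C,T} (union, +1)
PR@2: {C} ∪ {G} = {C,G} (union, +1)
CPR@2: {A} ∪ {C,G} = {A,C,G} (union, +1)
BCMOPRX@2: {C,T} ∩ {A,C,G} = {C} (intersection, +0)
MO@3: {G} ∪ {A} = {A,G} (union, +1)
BMO@3: {G} ∩ {A,G} = {G} (intersection, +0)
BMOX@3: {G} ∪ {A} = {A,G} (union, +1)
PR@3: {A} ∩ {A} = {A} (intersection, +0)
CPR@3: {A} ∩ {A} = {A} (intersection, +0)
BCMOPRX@3: {A,G} ∩ {A} = {A} (intersection, +0)
MO@4: {G} ∪ {C} = {C,G} (union, +1)
BMO@4: {G} ∩ {C,G} = {G} (intersection, +0)
BMOX@4: {G} ∪ {T} = {G,T} (union, +1)
PR@4: {C} ∪ {A} = {A,C} (union, +1)
CPR@4: {C} ∩ {A,C} = {C} (intersection, +0)
BCMOPRX@4: {G,T} ∪ {C} = {C,G,T} (union, +1)
MO@5: {A} ∪ {T} = {A,T} (union, +1)
BMO@5: {C} ∪ {A,T} = {A,C,T} (union, +1)
BMOX@5: {A,C,T} ∩ {T} = {T} (intersection, +0)
PR@5: {T} ∩ {T} = {T} (intersection, +0)
CPR@5: {A} ∪ {T} = {A,T} (union, +1)
BCMOPRX@5: {T} ∩ {A,T} = {T} (intersection, +0)
MO@6: {T} ∪ {C} = {C,T} (union, +1)
BMO@6: {G} ∪ {C,T} = {C,G,T} (union, +1)
BMOX@6: {C,G,T} ∩ {C} = {C} (intersection, +0)
PR@6: {G} ∪ {T} = {G,T} (union, +1)
CPR@6: {T} ∩ {G,T} = {T} (intersection, +0)
BCMOPRX@6: {C} ∪ {T} = {C,T} (union, +1)
MO@7: {G} ∪ {T} = {G,T} (union, +1)
BMO@7: {G} ∩ {G,T} = {G} (intersection, +0)
BMOX@7: {G} ∪ {T} = {G,T} (union, +1)
PR@7: {C} ∪ {A} = {A,C} (union, +1)
CPR@7: {C} ∩ {A,C} = {C} (intersection, +0)
BCMOPRX@7: {G,T} ∪ {C} = {C,G,T} (union, +1)
per-site changes: [3, 3, 4, 2, 4, 3, 4, 4]; total = 27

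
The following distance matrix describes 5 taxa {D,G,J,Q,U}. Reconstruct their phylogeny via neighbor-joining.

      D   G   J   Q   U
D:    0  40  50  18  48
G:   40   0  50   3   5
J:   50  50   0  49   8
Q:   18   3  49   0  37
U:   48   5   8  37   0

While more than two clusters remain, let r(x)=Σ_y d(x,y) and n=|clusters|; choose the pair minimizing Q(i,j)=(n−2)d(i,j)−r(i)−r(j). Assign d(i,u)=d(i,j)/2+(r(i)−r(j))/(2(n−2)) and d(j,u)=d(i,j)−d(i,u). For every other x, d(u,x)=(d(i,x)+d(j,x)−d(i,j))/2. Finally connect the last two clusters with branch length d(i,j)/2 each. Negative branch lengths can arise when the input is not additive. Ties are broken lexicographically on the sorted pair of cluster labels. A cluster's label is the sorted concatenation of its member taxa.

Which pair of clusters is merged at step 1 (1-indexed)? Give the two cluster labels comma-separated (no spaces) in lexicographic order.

step 1: merge (J,U) at d=8, Q=-231; branch lengths J→83/6, U→-35/6; new cluster JU
  updated: d(D,JU)=45, d(G,JU)=47/2, d(JU,Q)=39
step 2: merge (D,Q) at d=18, Q=-127; branch lengths D→79/4, Q→-7/4; new cluster DQ
  updated: d(DQ,G)=25/2, d(DQ,JU)=33
step 3: merge (DQ,G) at d=25/2, Q=-69; branch lengths DQ→11, G→3/2; new cluster DGQ
  updated: d(DGQ,JU)=22
step 4: merge (DGQ,JU) at d=22; branch lengths DGQ→11, JU→11; new cluster DGJQU
final tree: (((D:79/4,Q:-7/4):11,G:3/2):11,(J:83/6,U:-35/6):11)
total length: 121/2

J,U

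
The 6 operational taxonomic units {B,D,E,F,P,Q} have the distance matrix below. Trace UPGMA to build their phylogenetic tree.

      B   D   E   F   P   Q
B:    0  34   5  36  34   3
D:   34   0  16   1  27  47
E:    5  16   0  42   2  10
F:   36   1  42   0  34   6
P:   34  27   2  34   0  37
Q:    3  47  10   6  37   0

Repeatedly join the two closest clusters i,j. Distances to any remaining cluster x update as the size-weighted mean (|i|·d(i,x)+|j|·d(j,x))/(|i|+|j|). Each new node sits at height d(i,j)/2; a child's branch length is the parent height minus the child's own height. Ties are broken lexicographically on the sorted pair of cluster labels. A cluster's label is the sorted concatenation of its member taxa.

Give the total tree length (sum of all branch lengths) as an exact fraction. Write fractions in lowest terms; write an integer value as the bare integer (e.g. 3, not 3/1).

1. join D+F (d=1) ⇒ DF; edges |D|=1/2, |F|=1/2
  updated: d(B,DF)=35, d(DF,E)=29, d(DF,P)=61/2, d(DF,Q)=53/2
2. join E+P (d=2) ⇒ EP; edges |E|=1, |P|=1
  updated: d(B,EP)=39/2, d(DF,EP)=119/4, d(EP,Q)=47/2
3. join B+Q (d=3) ⇒ BQ; edges |B|=3/2, |Q|=3/2
  updated: d(BQ,DF)=123/4, d(BQ,EP)=43/2
4. join BQ+EP (d=43/2) ⇒ BEPQ; edges |BQ|=37/4, |EP|=39/4
  updated: d(BEPQ,DF)=121/4
5. join BEPQ+DF (d=121/4) ⇒ BDEFPQ; edges |BEPQ|=35/8, |DF|=117/8
final tree: (((B:3/2,Q:3/2):37/4,(E:1,P:1):39/4):35/8,(D:1/2,F:1/2):117/8)
total length: 44

44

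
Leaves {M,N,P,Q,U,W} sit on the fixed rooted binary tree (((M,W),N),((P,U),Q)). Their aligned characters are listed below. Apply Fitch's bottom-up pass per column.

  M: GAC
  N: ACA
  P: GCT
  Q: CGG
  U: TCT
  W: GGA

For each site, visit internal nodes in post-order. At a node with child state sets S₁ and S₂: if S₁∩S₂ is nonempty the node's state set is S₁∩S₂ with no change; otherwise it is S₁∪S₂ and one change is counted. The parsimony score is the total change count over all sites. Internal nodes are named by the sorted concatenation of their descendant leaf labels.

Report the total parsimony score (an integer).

9

MW@0: {G} ∩ {G} = {G} (intersection, +0)
MNW@0: {G} ∪ {A} = {A,G} (union, +1)
PU@0: {G} ∪ {T} = {G,T} (union, +1)
PQU@0: {G,T} ∪ {C} = {C,G,T} (union, +1)
MNPQUW@0: {A,G} ∩ {C,G,T} = {G} (intersection, +0)
MW@1: {A} ∪ {G} = {A,G} (union, +1)
MNW@1: {A,G} ∪ {C} = {A,C,G} (union, +1)
PU@1: {C} ∩ {C} = {C} (intersection, +0)
PQU@1: {C} ∪ {G} = {C,G} (union, +1)
MNPQUW@1: {A,C,G} ∩ {C,G} = {C,G} (intersection, +0)
MW@2: {C} ∪ {A} = {A,C} (union, +1)
MNW@2: {A,C} ∩ {A} = {A} (intersection, +0)
PU@2: {T} ∩ {T} = {T} (intersection, +0)
PQU@2: {T} ∪ {G} = {G,T} (union, +1)
MNPQUW@2: {A} ∪ {G,T} = {A,G,T} (union, +1)
per-site changes: [3, 3, 3]; total = 9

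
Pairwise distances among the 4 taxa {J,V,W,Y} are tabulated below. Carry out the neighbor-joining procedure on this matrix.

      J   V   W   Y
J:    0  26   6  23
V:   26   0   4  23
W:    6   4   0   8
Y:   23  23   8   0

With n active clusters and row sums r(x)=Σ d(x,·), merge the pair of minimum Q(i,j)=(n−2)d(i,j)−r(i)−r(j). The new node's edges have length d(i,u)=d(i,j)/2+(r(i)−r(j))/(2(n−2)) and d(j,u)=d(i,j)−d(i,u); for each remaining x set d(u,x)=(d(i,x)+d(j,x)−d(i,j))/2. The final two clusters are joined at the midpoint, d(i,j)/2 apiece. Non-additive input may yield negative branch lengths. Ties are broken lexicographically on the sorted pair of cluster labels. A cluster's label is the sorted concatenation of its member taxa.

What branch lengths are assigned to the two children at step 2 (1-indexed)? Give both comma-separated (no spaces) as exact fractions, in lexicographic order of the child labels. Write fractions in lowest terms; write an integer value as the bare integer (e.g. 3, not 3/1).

9/4,43/4

1. join J+Y (d=23, Q=-63) ⇒ JY; edges |J|=47/4, |Y|=45/4
  updated: d(JY,V)=13, d(JY,W)=-9/2
2. join JY+V (d=13, Q=-25/2) ⇒ JVY; edges |JY|=9/4, |V|=43/4
  updated: d(JVY,W)=-27/4
3. join JVY+W (d=-27/4) ⇒ JVWY; edges |JVY|=-27/8, |W|=-27/8
final tree: (((J:47/4,Y:45/4):9/4,V:43/4):-27/8,W:-27/8)
total length: 117/4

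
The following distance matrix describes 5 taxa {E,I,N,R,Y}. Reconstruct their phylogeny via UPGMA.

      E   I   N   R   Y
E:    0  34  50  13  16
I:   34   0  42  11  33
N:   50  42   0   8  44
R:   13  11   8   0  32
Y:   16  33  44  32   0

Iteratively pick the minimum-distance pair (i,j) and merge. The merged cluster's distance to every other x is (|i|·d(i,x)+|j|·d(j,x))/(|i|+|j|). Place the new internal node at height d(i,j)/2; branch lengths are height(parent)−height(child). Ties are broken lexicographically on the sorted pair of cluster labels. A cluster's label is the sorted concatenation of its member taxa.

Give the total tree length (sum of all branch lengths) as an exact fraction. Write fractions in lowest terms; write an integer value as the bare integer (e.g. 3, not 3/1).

715/12

iteration 1: select N,R (d=8); attach at lengths (4, 4); label the merged cluster NR
  updated: d(E,NR)=63/2, d(I,NR)=53/2, d(NR,Y)=38
iteration 2: select E,Y (d=16); attach at lengths (8, 8); label the merged cluster EY
  updated: d(EY,I)=67/2, d(EY,NR)=139/4
iteration 3: select I,NR (d=53/2); attach at lengths (53/4, 37/4); label the merged cluster INR
  updated: d(EY,INR)=103/3
iteration 4: select EY,INR (d=103/3); attach at lengths (55/6, 47/12); label the merged cluster EINRY
final tree: ((E:8,Y:8):55/6,(I:53/4,(N:4,R:4):37/4):47/12)
total length: 715/12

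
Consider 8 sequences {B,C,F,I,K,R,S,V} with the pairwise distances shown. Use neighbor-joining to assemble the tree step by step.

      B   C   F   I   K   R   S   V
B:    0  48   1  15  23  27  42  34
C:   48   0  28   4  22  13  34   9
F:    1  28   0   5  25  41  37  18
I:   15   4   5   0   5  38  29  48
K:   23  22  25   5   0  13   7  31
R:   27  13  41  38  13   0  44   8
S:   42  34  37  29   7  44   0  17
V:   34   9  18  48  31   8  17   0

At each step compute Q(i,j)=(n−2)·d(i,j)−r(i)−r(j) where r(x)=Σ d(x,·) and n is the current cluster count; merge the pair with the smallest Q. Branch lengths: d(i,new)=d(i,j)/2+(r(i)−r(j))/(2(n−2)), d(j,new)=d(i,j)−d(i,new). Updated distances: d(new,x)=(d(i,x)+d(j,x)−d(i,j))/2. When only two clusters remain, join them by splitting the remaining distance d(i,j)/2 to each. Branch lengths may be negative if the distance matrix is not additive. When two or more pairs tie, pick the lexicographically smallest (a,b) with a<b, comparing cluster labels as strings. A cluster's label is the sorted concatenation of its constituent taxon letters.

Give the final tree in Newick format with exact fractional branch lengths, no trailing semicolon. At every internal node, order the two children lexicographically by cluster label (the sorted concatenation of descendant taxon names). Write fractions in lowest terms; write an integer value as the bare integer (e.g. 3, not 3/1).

step 1: merge (B,F) at d=1, Q=-339; branch lengths B→41/12, F→-29/12; new cluster BF
  updated: d(BF,C)=75/2, d(BF,I)=19/2, d(BF,K)=47/2, d(BF,R)=67/2, d(BF,S)=39, d(BF,V)=51/2
step 2: merge (BF,I) at d=19/2, Q=-509/2; branch lengths BF→33/4, I→5/4; new cluster BFI
  updated: d(BFI,C)=16, d(BFI,K)=19/2, d(BFI,R)=31, d(BFI,S)=117/4, d(BFI,V)=32
step 3: merge (K,S) at d=7, Q=-743/4; branch lengths K→-83/32, S→307/32; new cluster KS
  updated: d(BFI,KS)=127/8, d(C,KS)=49/2, d(KS,R)=25, d(KS,V)=41/2
step 4: merge (BFI,KS) at d=127/8, Q=-1065/8; branch lengths BFI→151/16, KS→103/16; new cluster BFIKS
  updated: d(BFIKS,C)=197/16, d(BFIKS,R)=321/16, d(BFIKS,V)=293/16
step 5: merge (BFIKS,C) at d=197/16, Q=-483/8; branch lengths BFIKS→41/4, C→33/16; new cluster BCFIKS
  updated: d(BCFIKS,R)=83/8, d(BCFIKS,V)=15/2
step 6: merge (BCFIKS,R) at d=83/8, Q=-207/8; branch lengths BCFIKS→79/16, R→87/16; new cluster BCFIKRS
  updated: d(BCFIKRS,V)=41/16
step 7: merge (BCFIKRS,V) at d=41/16; branch lengths BCFIKRS→41/32, V→41/32; new cluster BCFIKRSV
final tree: ((((((B:41/12,F:-29/12):33/4,I:5/4):151/16,(K:-83/32,S:307/32):103/16):41/4,C:33/16):79/16,R:87/16):41/32,V:41/32)
total length: 469/8

((((((B:41/12,F:-29/12):33/4,I:5/4):151/16,(K:-83/32,S:307/32):103/16):41/4,C:33/16):79/16,R:87/16):41/32,V:41/32)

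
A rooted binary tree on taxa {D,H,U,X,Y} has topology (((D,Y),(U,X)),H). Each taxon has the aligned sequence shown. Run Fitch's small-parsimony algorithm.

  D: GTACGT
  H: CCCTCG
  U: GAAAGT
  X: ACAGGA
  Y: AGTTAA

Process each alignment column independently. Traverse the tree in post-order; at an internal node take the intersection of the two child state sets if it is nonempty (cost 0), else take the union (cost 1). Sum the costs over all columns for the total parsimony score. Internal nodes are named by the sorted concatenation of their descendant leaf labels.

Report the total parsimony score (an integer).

16

[col 0] DY: children D:{G}, Y:{A} ∪→ {A,G}; cost 1
[col 0] UX: children U:{G}, X:{A} ∪→ {A,G}; cost 1
[col 0] DUXY: children DY:{A,G}, UX:{A,G} ∩→ {A,G}; cost 0
[col 0] DHUXY: children DUXY:{A,G}, H:{C} ∪→ {A,C,G}; cost 1
[col 1] DY: children D:{T}, Y:{G} ∪→ {G,T}; cost 1
[col 1] UX: children U:{A}, X:{C} ∪→ {A,C}; cost 1
[col 1] DUXY: children DY:{G,T}, UX:{A,C} ∪→ {A,C,G,T}; cost 1
[col 1] DHUXY: children DUXY:{A,C,G,T}, H:{C} ∩→ {C}; cost 0
[col 2] DY: children D:{A}, Y:{T} ∪→ {A,T}; cost 1
[col 2] UX: children U:{A}, X:{A} ∩→ {A}; cost 0
[col 2] DUXY: children DY:{A,T}, UX:{A} ∩→ {A}; cost 0
[col 2] DHUXY: children DUXY:{A}, H:{C} ∪→ {A,C}; cost 1
[col 3] DY: children D:{C}, Y:{T} ∪→ {C,T}; cost 1
[col 3] UX: children U:{A}, X:{G} ∪→ {A,G}; cost 1
[col 3] DUXY: children DY:{C,T}, UX:{A,G} ∪→ {A,C,G,T}; cost 1
[col 3] DHUXY: children DUXY:{A,C,G,T}, H:{T} ∩→ {T}; cost 0
[col 4] DY: children D:{G}, Y:{A} ∪→ {A,G}; cost 1
[col 4] UX: children U:{G}, X:{G} ∩→ {G}; cost 0
[col 4] DUXY: children DY:{A,G}, UX:{G} ∩→ {G}; cost 0
[col 4] DHUXY: children DUXY:{G}, H:{C} ∪→ {C,G}; cost 1
[col 5] DY: children D:{T}, Y:{A} ∪→ {A,T}; cost 1
[col 5] UX: children U:{T}, X:{A} ∪→ {A,T}; cost 1
[col 5] DUXY: children DY:{A,T}, UX:{A,T} ∩→ {A,T}; cost 0
[col 5] DHUXY: children DUXY:{A,T}, H:{G} ∪→ {A,G,T}; cost 1
per-site changes: [3, 3, 2, 3, 2, 3]; total = 16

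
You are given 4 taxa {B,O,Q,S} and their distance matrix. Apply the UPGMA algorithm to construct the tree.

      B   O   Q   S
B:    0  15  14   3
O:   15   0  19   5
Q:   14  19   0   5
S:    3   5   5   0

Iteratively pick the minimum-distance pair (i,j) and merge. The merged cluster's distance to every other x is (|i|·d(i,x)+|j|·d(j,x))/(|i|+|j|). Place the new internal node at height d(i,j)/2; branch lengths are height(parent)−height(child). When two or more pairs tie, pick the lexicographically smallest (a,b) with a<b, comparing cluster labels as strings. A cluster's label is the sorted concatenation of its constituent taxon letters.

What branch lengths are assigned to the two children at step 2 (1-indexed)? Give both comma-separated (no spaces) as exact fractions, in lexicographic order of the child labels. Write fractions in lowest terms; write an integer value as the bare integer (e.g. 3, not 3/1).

iteration 1: select B,S (d=3); attach at lengths (3/2, 3/2); label the merged cluster BS
  updated: d(BS,O)=10, d(BS,Q)=19/2
iteration 2: select BS,Q (d=19/2); attach at lengths (13/4, 19/4); label the merged cluster BQS
  updated: d(BQS,O)=13
iteration 3: select BQS,O (d=13); attach at lengths (7/4, 13/2); label the merged cluster BOQS
final tree: (((B:3/2,S:3/2):13/4,Q:19/4):7/4,O:13/2)
total length: 77/4

13/4,19/4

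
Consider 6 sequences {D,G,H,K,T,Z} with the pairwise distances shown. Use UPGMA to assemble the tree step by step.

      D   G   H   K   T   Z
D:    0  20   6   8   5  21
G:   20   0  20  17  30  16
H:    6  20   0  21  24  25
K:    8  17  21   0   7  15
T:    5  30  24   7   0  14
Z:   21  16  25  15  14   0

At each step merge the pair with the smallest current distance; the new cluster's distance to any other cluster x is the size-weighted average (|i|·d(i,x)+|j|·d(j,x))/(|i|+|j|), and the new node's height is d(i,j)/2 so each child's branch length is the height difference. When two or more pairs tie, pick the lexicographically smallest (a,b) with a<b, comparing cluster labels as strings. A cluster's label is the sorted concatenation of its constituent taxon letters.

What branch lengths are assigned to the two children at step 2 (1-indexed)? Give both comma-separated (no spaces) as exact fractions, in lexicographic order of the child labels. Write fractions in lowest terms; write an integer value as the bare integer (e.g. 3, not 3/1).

5/4,15/4

step 1: merge (D,T) at d=5; branch lengths D→5/2, T→5/2; new cluster DT
  updated: d(DT,G)=25, d(DT,H)=15, d(DT,K)=15/2, d(DT,Z)=35/2
step 2: merge (DT,K) at d=15/2; branch lengths DT→5/4, K→15/4; new cluster DKT
  updated: d(DKT,G)=67/3, d(DKT,H)=17, d(DKT,Z)=50/3
step 3: merge (G,Z) at d=16; branch lengths G→8, Z→8; new cluster GZ
  updated: d(DKT,GZ)=39/2, d(GZ,H)=45/2
step 4: merge (DKT,H) at d=17; branch lengths DKT→19/4, H→17/2; new cluster DHKT
  updated: d(DHKT,GZ)=81/4
step 5: merge (DHKT,GZ) at d=81/4; branch lengths DHKT→13/8, GZ→17/8; new cluster DGHKTZ
final tree: ((((D:5/2,T:5/2):5/4,K:15/4):19/4,H:17/2):13/8,(G:8,Z:8):17/8)
total length: 43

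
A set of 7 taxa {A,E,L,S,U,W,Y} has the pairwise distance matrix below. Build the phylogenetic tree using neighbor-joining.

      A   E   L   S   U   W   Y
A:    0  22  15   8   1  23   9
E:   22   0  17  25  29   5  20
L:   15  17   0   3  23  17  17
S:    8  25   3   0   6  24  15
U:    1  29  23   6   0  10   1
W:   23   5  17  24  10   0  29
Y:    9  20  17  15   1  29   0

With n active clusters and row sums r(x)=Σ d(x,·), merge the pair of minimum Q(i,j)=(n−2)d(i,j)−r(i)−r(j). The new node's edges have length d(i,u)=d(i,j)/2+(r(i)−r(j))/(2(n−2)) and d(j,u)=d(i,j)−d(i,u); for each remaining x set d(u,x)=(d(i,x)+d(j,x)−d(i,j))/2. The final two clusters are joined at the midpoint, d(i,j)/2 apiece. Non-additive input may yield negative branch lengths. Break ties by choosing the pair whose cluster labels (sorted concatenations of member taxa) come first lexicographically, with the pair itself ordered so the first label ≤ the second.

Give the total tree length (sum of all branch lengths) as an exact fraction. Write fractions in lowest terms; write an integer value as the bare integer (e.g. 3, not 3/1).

step 1: merge (E,W) at d=5, Q=-201; branch lengths E→7/2, W→3/2; new cluster EW
  updated: d(A,EW)=20, d(EW,L)=29/2, d(EW,S)=22, d(EW,U)=17, d(EW,Y)=22
step 2: merge (L,S) at d=3, Q=-229/2; branch lengths L→61/16, S→-13/16; new cluster LS
  updated: d(A,LS)=10, d(EW,LS)=67/4, d(LS,U)=13, d(LS,Y)=29/2
step 3: merge (EW,LS) at d=67/4, Q=-319/4; branch lengths EW→287/24, LS→115/24; new cluster ELSW
  updated: d(A,ELSW)=53/8, d(ELSW,U)=53/8, d(ELSW,Y)=79/8
step 4: merge (A,ELSW) at d=53/8, Q=-53/2; branch lengths A→27/16, ELSW→79/16; new cluster AELSW
  updated: d(AELSW,U)=1/2, d(AELSW,Y)=49/8
step 5: merge (AELSW,U) at d=1/2, Q=-61/8; branch lengths AELSW→45/16, U→-37/16; new cluster AELSUW
  updated: d(AELSUW,Y)=53/16
step 6: merge (AELSUW,Y) at d=53/16; branch lengths AELSUW→53/32, Y→53/32; new cluster AELSUWY
final tree: (((A:27/16,((E:7/2,W:3/2):287/24,(L:61/16,S:-13/16):115/24):79/16):45/16,U:-37/16):53/32,Y:53/32)
total length: 563/16

563/16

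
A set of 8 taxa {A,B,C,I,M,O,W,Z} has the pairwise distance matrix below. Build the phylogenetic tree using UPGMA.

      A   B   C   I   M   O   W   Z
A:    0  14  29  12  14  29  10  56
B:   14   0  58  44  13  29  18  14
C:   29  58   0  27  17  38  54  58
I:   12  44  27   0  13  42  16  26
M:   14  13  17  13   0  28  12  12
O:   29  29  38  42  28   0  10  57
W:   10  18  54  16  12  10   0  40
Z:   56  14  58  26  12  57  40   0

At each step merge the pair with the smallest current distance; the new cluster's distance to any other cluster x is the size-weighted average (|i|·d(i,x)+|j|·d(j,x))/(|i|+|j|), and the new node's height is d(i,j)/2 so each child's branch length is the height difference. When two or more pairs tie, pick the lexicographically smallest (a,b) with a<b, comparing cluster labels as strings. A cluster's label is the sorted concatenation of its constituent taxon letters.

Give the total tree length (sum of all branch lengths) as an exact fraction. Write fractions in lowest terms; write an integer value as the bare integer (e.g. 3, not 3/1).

3961/42

1. join A+W (d=10) ⇒ AW; edges |A|=5, |W|=5
  updated: d(AW,B)=16, d(AW,C)=83/2, d(AW,I)=14, d(AW,M)=13, d(AW,O)=39/2, d(AW,Z)=48
2. join M+Z (d=12) ⇒ MZ; edges |M|=6, |Z|=6
  updated: d(AW,MZ)=61/2, d(B,MZ)=27/2, d(C,MZ)=75/2, d(I,MZ)=39/2, d(MZ,O)=85/2
3. join B+MZ (d=27/2) ⇒ BMZ; edges |B|=27/4, |MZ|=3/4
  updated: d(AW,BMZ)=77/3, d(BMZ,C)=133/3, d(BMZ,I)=83/3, d(BMZ,O)=38
4. join AW+I (d=14) ⇒ AIW; edges |AW|=2, |I|=7
  updated: d(AIW,BMZ)=79/3, d(AIW,C)=110/3, d(AIW,O)=27
5. join AIW+BMZ (d=79/3) ⇒ ABIMWZ; edges |AIW|=37/6, |BMZ|=77/12
  updated: d(ABIMWZ,C)=81/2, d(ABIMWZ,O)=65/2
6. join ABIMWZ+O (d=65/2) ⇒ ABIMOWZ; edges |ABIMWZ|=37/12, |O|=65/4
  updated: d(ABIMOWZ,C)=281/7
7. join ABIMOWZ+C (d=281/7) ⇒ ABCIMOWZ; edges |ABIMOWZ|=107/28, |C|=281/14
final tree: (((((A:5,W:5):2,I:7):37/6,(B:27/4,(M:6,Z:6):3/4):77/12):37/12,O:65/4):107/28,C:281/14)
total length: 3961/42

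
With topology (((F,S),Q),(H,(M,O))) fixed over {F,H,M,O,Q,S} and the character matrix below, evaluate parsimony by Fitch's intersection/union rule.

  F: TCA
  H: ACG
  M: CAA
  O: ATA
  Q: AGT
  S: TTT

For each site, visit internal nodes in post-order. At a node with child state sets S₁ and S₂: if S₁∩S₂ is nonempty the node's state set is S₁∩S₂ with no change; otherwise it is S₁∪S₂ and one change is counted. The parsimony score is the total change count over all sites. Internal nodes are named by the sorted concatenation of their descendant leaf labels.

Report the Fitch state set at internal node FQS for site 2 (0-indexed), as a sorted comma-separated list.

T

FS@0: {T} ∩ {T} = {T} (intersection, +0)
FQS@0: {T} ∪ {A} = {A,T} (union, +1)
MO@0: {C} ∪ {A} = {A,C} (union, +1)
HMO@0: {A} ∩ {A,C} = {A} (intersection, +0)
FHMOQS@0: {A,T} ∩ {A} = {A} (intersection, +0)
FS@1: {C} ∪ {T} = {C,T} (union, +1)
FQS@1: {C,T} ∪ {G} = {C,G,T} (union, +1)
MO@1: {A} ∪ {T} = {A,T} (union, +1)
HMO@1: {C} ∪ {A,T} = {A,C,T} (union, +1)
FHMOQS@1: {C,G,T} ∩ {A,C,T} = {C,T} (intersection, +0)
FS@2: {A} ∪ {T} = {A,T} (union, +1)
FQS@2: {A,T} ∩ {T} = {T} (intersection, +0)
MO@2: {A} ∩ {A} = {A} (intersection, +0)
HMO@2: {G} ∪ {A} = {A,G} (union, +1)
FHMOQS@2: {T} ∪ {A,G} = {A,G,T} (union, +1)
per-site changes: [2, 4, 3]; total = 9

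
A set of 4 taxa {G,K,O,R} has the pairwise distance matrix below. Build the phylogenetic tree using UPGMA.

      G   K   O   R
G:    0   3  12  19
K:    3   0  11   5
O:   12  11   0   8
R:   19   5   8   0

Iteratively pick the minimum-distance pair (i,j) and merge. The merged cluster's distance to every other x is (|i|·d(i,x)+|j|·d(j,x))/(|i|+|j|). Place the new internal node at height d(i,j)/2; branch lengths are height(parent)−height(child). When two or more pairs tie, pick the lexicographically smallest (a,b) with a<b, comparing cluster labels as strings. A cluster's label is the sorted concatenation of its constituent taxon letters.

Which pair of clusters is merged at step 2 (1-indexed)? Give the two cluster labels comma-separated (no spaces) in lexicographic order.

1. join G+K (d=3) ⇒ GK; edges |G|=3/2, |K|=3/2
  updated: d(GK,O)=23/2, d(GK,R)=12
2. join O+R (d=8) ⇒ OR; edges |O|=4, |R|=4
  updated: d(GK,OR)=47/4
3. join GK+OR (d=47/4) ⇒ GKOR; edges |GK|=35/8, |OR|=15/8
final tree: ((G:3/2,K:3/2):35/8,(O:4,R:4):15/8)
total length: 69/4

O,R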